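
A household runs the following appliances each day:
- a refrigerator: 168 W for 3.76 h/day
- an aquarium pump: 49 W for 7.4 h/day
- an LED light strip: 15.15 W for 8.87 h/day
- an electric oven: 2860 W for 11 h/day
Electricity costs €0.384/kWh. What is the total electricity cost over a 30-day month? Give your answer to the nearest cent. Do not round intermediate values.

€375.42

refrigerator: 168 W × 3.76 h × 30 d = 18,950 Wh = 18.95 kWh
aquarium pump: 49 W × 7.4 h × 30 d = 10,878 Wh = 10.88 kWh
LED light strip: 15.15 W × 8.87 h × 30 d = 4,031 Wh = 4.031 kWh
electric oven: 2860 W × 11 h × 30 d = 943,800 Wh = 943.8 kWh
Total energy = 18.95 + 10.88 + 4.031 + 943.8 = 977.7 kWh
Cost = 977.7 kWh × €0.384 = €375.42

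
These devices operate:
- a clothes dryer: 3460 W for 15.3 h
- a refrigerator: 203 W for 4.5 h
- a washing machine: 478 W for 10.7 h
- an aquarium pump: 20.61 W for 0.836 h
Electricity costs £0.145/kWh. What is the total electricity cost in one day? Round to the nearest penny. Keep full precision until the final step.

clothes dryer: 3460 W × 15.3 h = 52,938 Wh = 52.94 kWh
refrigerator: 203 W × 4.5 h = 914 Wh = 0.9135 kWh
washing machine: 478 W × 10.7 h = 5,115 Wh = 5.115 kWh
aquarium pump: 20.61 W × 0.836 h = 17 Wh = 0.01723 kWh
Total energy = 52.94 + 0.9135 + 5.115 + 0.01723 = 58.98 kWh
Cost = 58.98 kWh × £0.145 = £8.55

£8.55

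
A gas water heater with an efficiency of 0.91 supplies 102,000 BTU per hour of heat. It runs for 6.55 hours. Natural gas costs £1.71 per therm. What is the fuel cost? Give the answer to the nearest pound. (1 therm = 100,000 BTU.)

Heat delivered = 102,000 BTU/h × 6.55 h = 668,100 BTU
Gas input = 668,100 / 0.91 = 734,176 BTU
= 734,176 / 100,000 = 7.342 therm
Cost = 7.342 × £1.71/therm = £12.55 ≈ £13

£13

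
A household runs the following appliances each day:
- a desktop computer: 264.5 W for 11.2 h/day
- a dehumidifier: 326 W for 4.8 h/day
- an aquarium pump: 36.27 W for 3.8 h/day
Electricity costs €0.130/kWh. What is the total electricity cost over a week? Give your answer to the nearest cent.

€4.25

desktop computer: 264.5 W × 11.2 h × 7 d = 20,737 Wh = 20.74 kWh
dehumidifier: 326 W × 4.8 h × 7 d = 10,954 Wh = 10.95 kWh
aquarium pump: 36.27 W × 3.8 h × 7 d = 965 Wh = 0.9648 kWh
Total energy = 20.74 + 10.95 + 0.9648 = 32.66 kWh
Cost = 32.66 kWh × €0.130 = €4.25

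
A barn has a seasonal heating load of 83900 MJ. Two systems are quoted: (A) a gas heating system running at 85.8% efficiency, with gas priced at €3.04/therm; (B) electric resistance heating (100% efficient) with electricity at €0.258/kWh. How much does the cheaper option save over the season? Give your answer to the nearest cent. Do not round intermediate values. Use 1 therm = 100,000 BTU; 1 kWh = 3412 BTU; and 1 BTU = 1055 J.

Heat load = 83900 MJ = 83,900,000,000 J / 1055 = 79,526,066 BTU
Gas: input = 79,526,066 / 0.858 = 92,687,723 BTU = 926.9 therm → 926.9 × €3.04 = €2,817.71
Electric: 79,526,066 BTU / 3412 = 23,310 kWh → × €0.258 = €6,013.40
Difference = |€2,817.71 − €6,013.40| = €3,195.69

€3195.69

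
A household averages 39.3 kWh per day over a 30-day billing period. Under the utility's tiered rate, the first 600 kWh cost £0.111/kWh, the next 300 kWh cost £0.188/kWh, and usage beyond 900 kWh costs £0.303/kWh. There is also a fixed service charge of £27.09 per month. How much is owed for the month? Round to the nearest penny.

£234.63

Usage = 39.3 kWh/day × 30 days = 1179 kWh
First 600 kWh × £0.111 = £66.60
Next 300 kWh × £0.188 = £56.40
Remaining 279 kWh × £0.303 = £84.54
Energy charge = £207.54; + service £27.09 = £234.63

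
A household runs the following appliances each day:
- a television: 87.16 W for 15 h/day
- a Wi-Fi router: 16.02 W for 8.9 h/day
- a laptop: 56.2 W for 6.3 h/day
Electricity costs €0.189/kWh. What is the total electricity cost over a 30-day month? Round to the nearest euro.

television: 87.16 W × 15 h × 30 d = 39,222 Wh = 39.22 kWh
Wi-Fi router: 16.02 W × 8.9 h × 30 d = 4,277 Wh = 4.277 kWh
laptop: 56.2 W × 6.3 h × 30 d = 10,622 Wh = 10.62 kWh
Total energy = 39.22 + 4.277 + 10.62 = 54.12 kWh
Cost = 54.12 kWh × €0.189 = €10.23 ≈ €10

€10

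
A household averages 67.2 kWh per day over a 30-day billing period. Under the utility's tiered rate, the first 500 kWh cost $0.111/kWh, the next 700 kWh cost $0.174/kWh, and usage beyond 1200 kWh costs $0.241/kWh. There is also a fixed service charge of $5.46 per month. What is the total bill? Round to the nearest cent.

$379.42

Usage = 67.2 kWh/day × 30 days = 2016 kWh
First 500 kWh × $0.111 = $55.50
Next 700 kWh × $0.174 = $121.80
Remaining 816 kWh × $0.241 = $196.66
Energy charge = $373.96; + service $5.46 = $379.42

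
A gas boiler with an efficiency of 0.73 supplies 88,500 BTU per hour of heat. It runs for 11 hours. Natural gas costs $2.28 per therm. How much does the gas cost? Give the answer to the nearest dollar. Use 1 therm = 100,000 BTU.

$30

Heat delivered = 88,500 BTU/h × 11 h = 973,500 BTU
Gas input = 973,500 / 0.73 = 1,333,562 BTU
= 1,333,562 / 100,000 = 13.34 therm
Cost = 13.34 × $2.28/therm = $30.41 ≈ $30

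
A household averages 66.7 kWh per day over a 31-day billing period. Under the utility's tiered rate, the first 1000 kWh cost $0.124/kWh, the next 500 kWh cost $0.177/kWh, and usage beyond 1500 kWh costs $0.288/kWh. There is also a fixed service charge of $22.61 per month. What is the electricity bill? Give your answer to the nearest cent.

$398.61

Usage = 66.7 kWh/day × 31 days = 2067.7 kWh
First 1000 kWh × $0.124 = $124.00
Next 500 kWh × $0.177 = $88.50
Remaining 567.7 kWh × $0.288 = $163.50
Energy charge = $376.00; + service $22.61 = $398.61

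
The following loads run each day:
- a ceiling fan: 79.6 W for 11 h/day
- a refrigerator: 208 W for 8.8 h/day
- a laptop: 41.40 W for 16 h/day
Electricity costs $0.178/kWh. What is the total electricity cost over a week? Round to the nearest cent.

$4.20

ceiling fan: 79.6 W × 11 h × 7 d = 6,129 Wh = 6.129 kWh
refrigerator: 208 W × 8.8 h × 7 d = 12,813 Wh = 12.81 kWh
laptop: 41.40 W × 16 h × 7 d = 4,637 Wh = 4.637 kWh
Total energy = 6.129 + 12.81 + 4.637 = 23.58 kWh
Cost = 23.58 kWh × $0.178 = $4.20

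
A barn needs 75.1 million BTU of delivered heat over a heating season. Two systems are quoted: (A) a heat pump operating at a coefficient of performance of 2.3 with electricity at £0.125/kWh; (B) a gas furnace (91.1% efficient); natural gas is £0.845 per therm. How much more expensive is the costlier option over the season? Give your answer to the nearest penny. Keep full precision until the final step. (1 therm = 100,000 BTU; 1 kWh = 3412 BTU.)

£499.63

Heat load = 75.1 × 10⁶ BTU = 75,100,000 BTU
Gas: input = 75,100,000 / 0.911 = 82,436,883 BTU = 824.4 therm → 824.4 × £0.845 = £696.59
Heat pump: 75,100,000 BTU / 3412 = 22,010 kWh heat; / 2.3 = 9,570 kWh in → × £0.125 = £1,196.23
Difference = |£696.59 − £1,196.23| = £499.63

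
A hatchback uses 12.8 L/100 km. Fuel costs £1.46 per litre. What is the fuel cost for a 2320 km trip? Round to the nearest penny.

Fuel = 12.8 L/100 km × 2320 km / 100 = 297 L
Cost = 297 L × £1.46/L = £433.56

£433.56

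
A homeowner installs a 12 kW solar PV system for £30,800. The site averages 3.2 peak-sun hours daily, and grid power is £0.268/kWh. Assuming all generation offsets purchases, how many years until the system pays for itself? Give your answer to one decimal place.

8.2 years

Daily generation = 12 kW × 3.2 h = 38.4 kWh
Annual generation = 38.4 × 365 = 14016 kWh
Annual savings = 14016 × £0.268 = £3,756.29
Payback = £30,800 / £3,756.29 = 8.2 years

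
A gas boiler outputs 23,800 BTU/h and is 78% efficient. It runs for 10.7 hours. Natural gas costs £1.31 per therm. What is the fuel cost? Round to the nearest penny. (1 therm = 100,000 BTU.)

Heat delivered = 23,800 BTU/h × 10.7 h = 254,660 BTU
Gas input = 254,660 / 0.78 = 326,487 BTU
= 326,487 / 100,000 = 3.265 therm
Cost = 3.265 × £1.31/therm = £4.28

£4.28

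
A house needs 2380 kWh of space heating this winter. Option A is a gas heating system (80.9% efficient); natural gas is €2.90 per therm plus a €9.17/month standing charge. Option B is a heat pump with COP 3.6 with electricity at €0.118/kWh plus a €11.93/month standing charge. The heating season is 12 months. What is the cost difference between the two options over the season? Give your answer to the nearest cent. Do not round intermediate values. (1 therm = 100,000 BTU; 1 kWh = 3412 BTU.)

Heat load = 2380 kWh × 3412 = 8,120,560 BTU
Gas: input = 8,120,560 / 0.809 = 10,037,775 BTU = 100.4 therm → 100.4 × €2.90 = €291.10; + 12 × €9.17 standing = €401.14
Heat pump: 8,120,560 BTU / 3412 = 2,380 kWh heat; / 3.6 = 661.1 kWh in → × €0.118 = €78.01; + 12 × €11.93 standing = €221.17
Difference = |€401.14 − €221.17| = €179.96

€179.96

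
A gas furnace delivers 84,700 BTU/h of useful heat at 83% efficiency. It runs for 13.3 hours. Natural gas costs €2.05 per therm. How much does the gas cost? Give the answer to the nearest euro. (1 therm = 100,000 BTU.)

€28

Heat delivered = 84,700 BTU/h × 13.3 h = 1,126,510 BTU
Gas input = 1,126,510 / 0.83 = 1,357,241 BTU
= 1,357,241 / 100,000 = 13.57 therm
Cost = 13.57 × €2.05/therm = €27.82 ≈ €28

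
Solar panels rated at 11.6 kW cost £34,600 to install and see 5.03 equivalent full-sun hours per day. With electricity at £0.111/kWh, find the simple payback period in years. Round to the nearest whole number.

15 years

Daily generation = 11.6 kW × 5.03 h = 58.35 kWh
Annual generation = 58.35 × 365 = 21297 kWh
Annual savings = 21297 × £0.111 = £2,363.97
Payback = £34,600 / £2,363.97 = 14.6 years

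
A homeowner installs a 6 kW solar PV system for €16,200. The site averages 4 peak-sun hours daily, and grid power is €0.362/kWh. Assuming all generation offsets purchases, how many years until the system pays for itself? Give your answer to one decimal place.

Daily generation = 6 kW × 4 h = 24 kWh
Annual generation = 24 × 365 = 8760 kWh
Annual savings = 8760 × €0.362 = €3,171.12
Payback = €16,200 / €3,171.12 = 5.11 years

5.1 years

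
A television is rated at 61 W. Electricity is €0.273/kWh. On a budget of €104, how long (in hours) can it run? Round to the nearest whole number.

Energy budget = €104 / €0.273 per kWh = 381 kWh = 380,952 Wh
Runtime = 380,952 Wh / 61 W = 6,245 h

6245 h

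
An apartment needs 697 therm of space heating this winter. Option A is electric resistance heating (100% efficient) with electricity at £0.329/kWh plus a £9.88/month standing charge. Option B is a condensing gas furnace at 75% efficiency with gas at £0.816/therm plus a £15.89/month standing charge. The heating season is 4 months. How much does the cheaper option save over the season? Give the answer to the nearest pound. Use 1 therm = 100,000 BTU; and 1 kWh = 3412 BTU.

Heat load = 697 therm × 100,000 = 69,700,000 BTU
Gas: input = 69,700,000 / 0.75 = 92,933,333 BTU = 929.3 therm → 929.3 × £0.816 = £758.34; + 4 × £15.89 standing = £821.90
Electric: 69,700,000 BTU / 3412 = 20,430 kWh → × £0.329 = £6,720.78; + 4 × £9.88 standing = £6,760.30
Difference = |£821.90 − £6,760.30| = £5,938.40 ≈ £5938

£5938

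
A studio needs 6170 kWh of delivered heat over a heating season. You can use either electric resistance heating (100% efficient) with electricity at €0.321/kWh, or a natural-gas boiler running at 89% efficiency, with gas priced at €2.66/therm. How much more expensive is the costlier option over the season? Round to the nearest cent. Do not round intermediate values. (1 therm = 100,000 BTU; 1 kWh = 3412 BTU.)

€1351.37

Heat load = 6170 kWh × 3412 = 21,052,040 BTU
Gas: input = 21,052,040 / 0.89 = 23,653,978 BTU = 236.5 therm → 236.5 × €2.66 = €629.20
Electric: 21,052,040 BTU / 3412 = 6,170 kWh → × €0.321 = €1,980.57
Difference = |€629.20 − €1,980.57| = €1,351.37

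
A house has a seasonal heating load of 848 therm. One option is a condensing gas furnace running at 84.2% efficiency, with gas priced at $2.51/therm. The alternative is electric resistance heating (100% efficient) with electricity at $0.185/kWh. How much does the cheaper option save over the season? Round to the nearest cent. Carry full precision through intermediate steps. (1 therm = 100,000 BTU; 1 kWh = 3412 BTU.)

$2070.00

Heat load = 848 therm × 100,000 = 84,800,000 BTU
Gas: input = 84,800,000 / 0.842 = 100,712,589 BTU = 1,007 therm → 1,007 × $2.51 = $2,527.89
Electric: 84,800,000 BTU / 3412 = 24,850 kWh → × $0.185 = $4,597.89
Difference = |$2,527.89 − $4,597.89| = $2,070.00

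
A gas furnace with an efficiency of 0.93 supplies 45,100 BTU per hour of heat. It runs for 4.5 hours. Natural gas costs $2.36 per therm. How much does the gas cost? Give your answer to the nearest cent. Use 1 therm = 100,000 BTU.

$5.15

Heat delivered = 45,100 BTU/h × 4.5 h = 202,950 BTU
Gas input = 202,950 / 0.93 = 218,226 BTU
= 218,226 / 100,000 = 2.182 therm
Cost = 2.182 × $2.36/therm = $5.15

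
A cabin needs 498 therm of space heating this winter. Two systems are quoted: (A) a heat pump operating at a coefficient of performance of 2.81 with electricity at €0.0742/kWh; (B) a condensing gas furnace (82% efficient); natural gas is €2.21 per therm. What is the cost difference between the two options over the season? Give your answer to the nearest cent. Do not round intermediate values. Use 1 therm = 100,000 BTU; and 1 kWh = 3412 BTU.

€956.77

Heat load = 498 therm × 100,000 = 49,800,000 BTU
Gas: input = 49,800,000 / 0.82 = 60,731,707 BTU = 607.3 therm → 607.3 × €2.21 = €1,342.17
Heat pump: 49,800,000 BTU / 3412 = 14,600 kWh heat; / 2.81 = 5,194 kWh in → × €0.0742 = €385.41
Difference = |€1,342.17 − €385.41| = €956.77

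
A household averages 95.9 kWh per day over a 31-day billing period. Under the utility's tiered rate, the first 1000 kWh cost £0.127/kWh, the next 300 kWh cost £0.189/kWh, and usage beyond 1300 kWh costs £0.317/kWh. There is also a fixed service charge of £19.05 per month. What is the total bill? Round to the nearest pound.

£733

Usage = 95.9 kWh/day × 31 days = 2972.9 kWh
First 1000 kWh × £0.127 = £127.00
Next 300 kWh × £0.189 = £56.70
Remaining 1672.9 kWh × £0.317 = £530.31
Energy charge = £714.01; + service £19.05 = £733.06 ≈ £733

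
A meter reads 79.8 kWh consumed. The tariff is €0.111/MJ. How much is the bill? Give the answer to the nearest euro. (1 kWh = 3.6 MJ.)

€32

79.8 kWh × (3.6 MJ/kWh) = 287.3 MJ
Cost = 287.3 MJ × €0.111/MJ = €31.89 ≈ €32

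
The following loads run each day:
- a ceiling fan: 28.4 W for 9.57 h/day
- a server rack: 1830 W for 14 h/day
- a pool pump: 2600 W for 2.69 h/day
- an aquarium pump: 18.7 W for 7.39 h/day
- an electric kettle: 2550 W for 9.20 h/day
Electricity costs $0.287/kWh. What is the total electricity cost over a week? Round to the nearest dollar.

ceiling fan: 28.4 W × 9.57 h × 7 d = 1,903 Wh = 1.903 kWh
server rack: 1830 W × 14 h × 7 d = 179,340 Wh = 179.3 kWh
pool pump: 2600 W × 2.69 h × 7 d = 48,958 Wh = 48.96 kWh
aquarium pump: 18.7 W × 7.39 h × 7 d = 967 Wh = 0.9674 kWh
electric kettle: 2550 W × 9.20 h × 7 d = 164,220 Wh = 164.2 kWh
Total energy = 1.903 + 179.3 + 48.96 + 0.9674 + 164.2 = 395.4 kWh
Cost = 395.4 kWh × $0.287 = $113.48 ≈ $113

$113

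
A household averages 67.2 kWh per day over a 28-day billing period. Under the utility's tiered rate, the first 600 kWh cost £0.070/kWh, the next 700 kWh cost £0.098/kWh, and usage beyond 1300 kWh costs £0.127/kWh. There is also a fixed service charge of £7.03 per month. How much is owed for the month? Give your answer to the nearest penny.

Usage = 67.2 kWh/day × 28 days = 1881.6 kWh
First 600 kWh × £0.070 = £42.00
Next 700 kWh × £0.098 = £68.60
Remaining 581.6 kWh × £0.127 = £73.86
Energy charge = £184.46; + service £7.03 = £191.49

£191.49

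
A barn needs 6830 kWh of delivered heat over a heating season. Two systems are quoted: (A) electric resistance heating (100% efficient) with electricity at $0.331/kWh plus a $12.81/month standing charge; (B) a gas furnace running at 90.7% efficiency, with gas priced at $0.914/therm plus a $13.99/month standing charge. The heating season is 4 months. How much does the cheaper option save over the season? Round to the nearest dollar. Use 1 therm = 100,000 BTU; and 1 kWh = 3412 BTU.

Heat load = 6830 kWh × 3412 = 23,303,960 BTU
Gas: input = 23,303,960 / 0.907 = 25,693,451 BTU = 256.9 therm → 256.9 × $0.914 = $234.84; + 4 × $13.99 standing = $290.80
Electric: 23,303,960 BTU / 3412 = 6,830 kWh → × $0.331 = $2,260.73; + 4 × $12.81 standing = $2,311.97
Difference = |$290.80 − $2,311.97| = $2,021.17 ≈ $2021

$2021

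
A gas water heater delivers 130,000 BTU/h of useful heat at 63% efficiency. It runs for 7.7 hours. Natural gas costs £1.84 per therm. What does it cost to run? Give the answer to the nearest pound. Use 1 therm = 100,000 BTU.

Heat delivered = 130,000 BTU/h × 7.7 h = 1,001,000 BTU
Gas input = 1,001,000 / 0.63 = 1,588,889 BTU
= 1,588,889 / 100,000 = 15.89 therm
Cost = 15.89 × £1.84/therm = £29.24 ≈ £29

£29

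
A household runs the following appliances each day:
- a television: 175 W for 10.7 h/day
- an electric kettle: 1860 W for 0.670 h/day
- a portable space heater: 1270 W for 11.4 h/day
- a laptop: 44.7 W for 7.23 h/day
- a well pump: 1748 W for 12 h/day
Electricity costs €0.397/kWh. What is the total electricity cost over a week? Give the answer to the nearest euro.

€108

television: 175 W × 10.7 h × 7 d = 13,107 Wh = 13.11 kWh
electric kettle: 1860 W × 0.670 h × 7 d = 8,723 Wh = 8.723 kWh
portable space heater: 1270 W × 11.4 h × 7 d = 101,346 Wh = 101.3 kWh
laptop: 44.7 W × 7.23 h × 7 d = 2,262 Wh = 2.262 kWh
well pump: 1748 W × 12 h × 7 d = 146,832 Wh = 146.8 kWh
Total energy = 13.11 + 8.723 + 101.3 + 2.262 + 146.8 = 272.3 kWh
Cost = 272.3 kWh × €0.397 = €108.09 ≈ €108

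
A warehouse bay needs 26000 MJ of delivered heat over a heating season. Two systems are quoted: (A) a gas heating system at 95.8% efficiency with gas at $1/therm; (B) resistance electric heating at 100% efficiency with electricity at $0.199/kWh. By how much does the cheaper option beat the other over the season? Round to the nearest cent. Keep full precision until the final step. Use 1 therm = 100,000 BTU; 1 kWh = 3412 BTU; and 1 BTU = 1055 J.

Heat load = 26000 MJ = 26,000,000,000 J / 1055 = 24,644,550 BTU
Gas: input = 24,644,550 / 0.958 = 25,725,000 BTU = 257.2 therm → 257.2 × $1 = $257.25
Electric: 24,644,550 BTU / 3412 = 7,223 kWh → × $0.199 = $1,437.36
Difference = |$257.25 − $1,437.36| = $1,180.11

$1180.11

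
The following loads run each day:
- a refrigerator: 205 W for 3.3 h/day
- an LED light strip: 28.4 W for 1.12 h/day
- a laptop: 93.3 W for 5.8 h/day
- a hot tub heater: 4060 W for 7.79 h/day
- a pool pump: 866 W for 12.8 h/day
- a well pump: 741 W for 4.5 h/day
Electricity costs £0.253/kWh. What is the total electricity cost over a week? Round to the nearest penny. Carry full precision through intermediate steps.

refrigerator: 205 W × 3.3 h × 7 d = 4,736 Wh = 4.736 kWh
LED light strip: 28.4 W × 1.12 h × 7 d = 223 Wh = 0.2227 kWh
laptop: 93.3 W × 5.8 h × 7 d = 3,788 Wh = 3.788 kWh
hot tub heater: 4060 W × 7.79 h × 7 d = 221,392 Wh = 221.4 kWh
pool pump: 866 W × 12.8 h × 7 d = 77,594 Wh = 77.59 kWh
well pump: 741 W × 4.5 h × 7 d = 23,342 Wh = 23.34 kWh
Total energy = 4.736 + 0.2227 + 3.788 + 221.4 + 77.59 + 23.34 = 331.1 kWh
Cost = 331.1 kWh × £0.253 = £83.76

£83.76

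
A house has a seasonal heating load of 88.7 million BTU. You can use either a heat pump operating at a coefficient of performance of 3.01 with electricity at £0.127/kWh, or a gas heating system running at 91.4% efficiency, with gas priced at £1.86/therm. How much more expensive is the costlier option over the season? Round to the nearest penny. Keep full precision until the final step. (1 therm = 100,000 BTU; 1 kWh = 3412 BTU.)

Heat load = 88.7 × 10⁶ BTU = 88,700,000 BTU
Gas: input = 88,700,000 / 0.914 = 97,045,952 BTU = 970.5 therm → 970.5 × £1.86 = £1,805.05
Heat pump: 88,700,000 BTU / 3412 = 26,000 kWh heat; / 3.01 = 8,637 kWh in → × £0.127 = £1,096.86
Difference = |£1,805.05 − £1,096.86| = £708.19

£708.19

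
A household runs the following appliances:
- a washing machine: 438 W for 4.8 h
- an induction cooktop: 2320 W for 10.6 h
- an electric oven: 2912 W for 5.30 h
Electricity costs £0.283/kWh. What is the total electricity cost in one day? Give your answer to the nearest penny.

washing machine: 438 W × 4.8 h = 2,102 Wh = 2.102 kWh
induction cooktop: 2320 W × 10.6 h = 24,592 Wh = 24.59 kWh
electric oven: 2912 W × 5.30 h = 15,434 Wh = 15.43 kWh
Total energy = 2.102 + 24.59 + 15.43 = 42.13 kWh
Cost = 42.13 kWh × £0.283 = £11.92

£11.92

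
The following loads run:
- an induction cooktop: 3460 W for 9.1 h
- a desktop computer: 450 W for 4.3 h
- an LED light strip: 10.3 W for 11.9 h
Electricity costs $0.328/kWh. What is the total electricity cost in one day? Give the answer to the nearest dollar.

$11

induction cooktop: 3460 W × 9.1 h = 31,486 Wh = 31.49 kWh
desktop computer: 450 W × 4.3 h = 1,935 Wh = 1.935 kWh
LED light strip: 10.3 W × 11.9 h = 123 Wh = 0.1226 kWh
Total energy = 31.49 + 1.935 + 0.1226 = 33.54 kWh
Cost = 33.54 kWh × $0.328 = $11.00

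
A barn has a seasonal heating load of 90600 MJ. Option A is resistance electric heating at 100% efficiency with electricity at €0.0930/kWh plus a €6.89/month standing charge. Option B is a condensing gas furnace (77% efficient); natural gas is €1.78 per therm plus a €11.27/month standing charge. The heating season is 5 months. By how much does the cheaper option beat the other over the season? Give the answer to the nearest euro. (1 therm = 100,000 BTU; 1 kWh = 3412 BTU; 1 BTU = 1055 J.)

€334

Heat load = 90600 MJ = 90,600,000,000 J / 1055 = 85,876,777 BTU
Gas: input = 85,876,777 / 0.77 = 111,528,282 BTU = 1,115 therm → 1,115 × €1.78 = €1,985.20; + 5 × €11.27 standing = €2,041.55
Electric: 85,876,777 BTU / 3412 = 25,170 kWh → × €0.0930 = €2,340.72; + 5 × €6.89 standing = €2,375.17
Difference = |€2,041.55 − €2,375.17| = €333.62 ≈ €334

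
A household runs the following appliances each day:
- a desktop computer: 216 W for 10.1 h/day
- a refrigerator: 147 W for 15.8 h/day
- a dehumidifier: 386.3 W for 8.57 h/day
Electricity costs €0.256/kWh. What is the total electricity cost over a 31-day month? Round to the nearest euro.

€62

desktop computer: 216 W × 10.1 h × 31 d = 67,630 Wh = 67.63 kWh
refrigerator: 147 W × 15.8 h × 31 d = 72,001 Wh = 72 kWh
dehumidifier: 386.3 W × 8.57 h × 31 d = 102,628 Wh = 102.6 kWh
Total energy = 67.63 + 72 + 102.6 = 242.3 kWh
Cost = 242.3 kWh × €0.256 = €62.02 ≈ €62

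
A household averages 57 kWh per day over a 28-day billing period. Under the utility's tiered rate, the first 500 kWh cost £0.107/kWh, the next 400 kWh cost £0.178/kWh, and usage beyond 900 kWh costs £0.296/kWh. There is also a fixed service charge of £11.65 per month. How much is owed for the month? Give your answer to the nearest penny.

£342.37

Usage = 57 kWh/day × 28 days = 1596 kWh
First 500 kWh × £0.107 = £53.50
Next 400 kWh × £0.178 = £71.20
Remaining 696 kWh × £0.296 = £206.02
Energy charge = £330.72; + service £11.65 = £342.37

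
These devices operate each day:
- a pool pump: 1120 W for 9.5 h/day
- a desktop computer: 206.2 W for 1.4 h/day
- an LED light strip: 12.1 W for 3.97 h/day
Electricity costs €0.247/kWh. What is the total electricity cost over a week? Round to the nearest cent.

pool pump: 1120 W × 9.5 h × 7 d = 74,480 Wh = 74.48 kWh
desktop computer: 206.2 W × 1.4 h × 7 d = 2,021 Wh = 2.021 kWh
LED light strip: 12.1 W × 3.97 h × 7 d = 336 Wh = 0.3363 kWh
Total energy = 74.48 + 2.021 + 0.3363 = 76.84 kWh
Cost = 76.84 kWh × €0.247 = €18.98

€18.98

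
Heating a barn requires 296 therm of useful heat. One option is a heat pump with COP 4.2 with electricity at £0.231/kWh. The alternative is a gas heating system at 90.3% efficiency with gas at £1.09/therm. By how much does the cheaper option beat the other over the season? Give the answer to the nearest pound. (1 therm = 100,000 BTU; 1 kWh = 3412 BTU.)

Heat load = 296 therm × 100,000 = 29,600,000 BTU
Gas: input = 29,600,000 / 0.903 = 32,779,623 BTU = 327.8 therm → 327.8 × £1.09 = £357.30
Heat pump: 29,600,000 BTU / 3412 = 8,675 kWh heat; / 4.2 = 2,066 kWh in → × £0.231 = £477.14
Difference = |£357.30 − £477.14| = £119.84 ≈ £120

£120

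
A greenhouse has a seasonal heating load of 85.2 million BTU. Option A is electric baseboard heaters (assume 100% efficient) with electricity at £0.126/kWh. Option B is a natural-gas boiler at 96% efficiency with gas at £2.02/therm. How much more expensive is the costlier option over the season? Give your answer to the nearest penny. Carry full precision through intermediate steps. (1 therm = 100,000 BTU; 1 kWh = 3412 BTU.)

Heat load = 85.2 × 10⁶ BTU = 85,200,000 BTU
Gas: input = 85,200,000 / 0.96 = 88,750,000 BTU = 887.5 therm → 887.5 × £2.02 = £1,792.75
Electric: 85,200,000 BTU / 3412 = 24,970 kWh → × £0.126 = £3,146.31
Difference = |£1,792.75 − £3,146.31| = £1,353.56

£1353.56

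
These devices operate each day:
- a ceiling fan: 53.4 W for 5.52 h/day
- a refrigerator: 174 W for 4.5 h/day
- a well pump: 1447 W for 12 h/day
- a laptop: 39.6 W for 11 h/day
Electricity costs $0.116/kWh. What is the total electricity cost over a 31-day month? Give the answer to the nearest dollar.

$68

ceiling fan: 53.4 W × 5.52 h × 31 d = 9,138 Wh = 9.138 kWh
refrigerator: 174 W × 4.5 h × 31 d = 24,273 Wh = 24.27 kWh
well pump: 1447 W × 12 h × 31 d = 538,284 Wh = 538.3 kWh
laptop: 39.6 W × 11 h × 31 d = 13,504 Wh = 13.5 kWh
Total energy = 9.138 + 24.27 + 538.3 + 13.5 = 585.2 kWh
Cost = 585.2 kWh × $0.116 = $67.88 ≈ $68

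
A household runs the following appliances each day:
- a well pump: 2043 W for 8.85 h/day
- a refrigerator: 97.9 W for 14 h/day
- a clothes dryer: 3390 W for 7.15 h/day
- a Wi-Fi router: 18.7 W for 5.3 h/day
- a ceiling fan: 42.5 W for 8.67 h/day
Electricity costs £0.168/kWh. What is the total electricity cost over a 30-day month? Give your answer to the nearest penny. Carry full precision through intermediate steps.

well pump: 2043 W × 8.85 h × 30 d = 542,416 Wh = 542.4 kWh
refrigerator: 97.9 W × 14 h × 30 d = 41,118 Wh = 41.12 kWh
clothes dryer: 3390 W × 7.15 h × 30 d = 727,155 Wh = 727.2 kWh
Wi-Fi router: 18.7 W × 5.3 h × 30 d = 2,973 Wh = 2.973 kWh
ceiling fan: 42.5 W × 8.67 h × 30 d = 11,054 Wh = 11.05 kWh
Total energy = 542.4 + 41.12 + 727.2 + 2.973 + 11.05 = 1,325 kWh
Cost = 1,325 kWh × £0.168 = £222.55

£222.55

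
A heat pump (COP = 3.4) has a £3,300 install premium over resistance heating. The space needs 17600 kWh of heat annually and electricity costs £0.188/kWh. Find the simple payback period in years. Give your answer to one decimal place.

Resistance: 17600 kWh × £0.188 = £3,308.80/yr
Heat pump: 17600 / 3.4 = 5176 kWh in → × £0.188 = £973.18/yr
Annual savings = £2,335.62
Payback = £3,300 / £2,335.62 = 1.41 years

1.4 years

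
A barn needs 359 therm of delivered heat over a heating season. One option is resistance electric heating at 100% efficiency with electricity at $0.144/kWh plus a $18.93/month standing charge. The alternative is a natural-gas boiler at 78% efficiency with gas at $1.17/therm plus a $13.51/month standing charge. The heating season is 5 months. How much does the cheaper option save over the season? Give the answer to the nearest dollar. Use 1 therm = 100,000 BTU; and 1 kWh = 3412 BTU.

Heat load = 359 therm × 100,000 = 35,900,000 BTU
Gas: input = 35,900,000 / 0.78 = 46,025,641 BTU = 460.3 therm → 460.3 × $1.17 = $538.50; + 5 × $13.51 standing = $606.05
Electric: 35,900,000 BTU / 3412 = 10,520 kWh → × $0.144 = $1,515.12; + 5 × $18.93 standing = $1,609.77
Difference = |$606.05 − $1,609.77| = $1,003.72 ≈ $1004

$1004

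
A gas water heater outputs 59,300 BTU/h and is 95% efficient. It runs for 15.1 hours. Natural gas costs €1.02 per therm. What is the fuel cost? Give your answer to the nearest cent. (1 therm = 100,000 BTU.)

€9.61

Heat delivered = 59,300 BTU/h × 15.1 h = 895,430 BTU
Gas input = 895,430 / 0.95 = 942,558 BTU
= 942,558 / 100,000 = 9.426 therm
Cost = 9.426 × €1.02/therm = €9.61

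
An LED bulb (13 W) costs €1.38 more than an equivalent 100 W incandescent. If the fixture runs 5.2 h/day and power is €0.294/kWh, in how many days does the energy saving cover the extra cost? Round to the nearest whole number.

10 days

Power saved = 100 − 13 = 87 W
Daily energy saved = 87 W × 5.2 h = 452.4 Wh = 0.4524 kWh
Daily savings = 0.4524 × €0.294 = €0.1330
Payback = €1.38 / €0.1330 per day = 10.38 days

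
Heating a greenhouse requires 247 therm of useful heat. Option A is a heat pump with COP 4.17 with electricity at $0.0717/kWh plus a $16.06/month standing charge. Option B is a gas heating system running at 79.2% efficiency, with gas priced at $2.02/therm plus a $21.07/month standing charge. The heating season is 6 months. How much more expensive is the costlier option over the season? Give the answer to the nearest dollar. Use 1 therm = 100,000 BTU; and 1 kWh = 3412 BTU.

$536

Heat load = 247 therm × 100,000 = 24,700,000 BTU
Gas: input = 24,700,000 / 0.792 = 31,186,869 BTU = 311.9 therm → 311.9 × $2.02 = $629.97; + 6 × $21.07 standing = $756.39
Heat pump: 24,700,000 BTU / 3412 = 7,239 kWh heat; / 4.17 = 1,736 kWh in → × $0.0717 = $124.47; + 6 × $16.06 standing = $220.83
Difference = |$756.39 − $220.83| = $535.56 ≈ $536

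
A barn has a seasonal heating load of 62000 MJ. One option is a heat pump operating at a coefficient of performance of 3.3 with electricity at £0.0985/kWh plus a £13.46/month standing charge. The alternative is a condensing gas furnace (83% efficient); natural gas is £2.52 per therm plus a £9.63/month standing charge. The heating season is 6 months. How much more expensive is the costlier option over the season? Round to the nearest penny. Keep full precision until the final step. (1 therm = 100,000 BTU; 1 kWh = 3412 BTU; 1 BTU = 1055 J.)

£1247.19

Heat load = 62000 MJ = 62,000,000,000 J / 1055 = 58,767,773 BTU
Gas: input = 58,767,773 / 0.83 = 70,804,545 BTU = 708 therm → 708 × £2.52 = £1,784.27; + 6 × £9.63 standing = £1,842.05
Heat pump: 58,767,773 BTU / 3412 = 17,220 kWh heat; / 3.3 = 5,219 kWh in → × £0.0985 = £514.11; + 6 × £13.46 standing = £594.87
Difference = |£1,842.05 − £594.87| = £1,247.19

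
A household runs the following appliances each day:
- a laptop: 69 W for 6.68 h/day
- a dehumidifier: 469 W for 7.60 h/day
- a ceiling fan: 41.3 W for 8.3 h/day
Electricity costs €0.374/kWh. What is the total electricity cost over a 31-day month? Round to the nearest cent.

laptop: 69 W × 6.68 h × 31 d = 14,289 Wh = 14.29 kWh
dehumidifier: 469 W × 7.60 h × 31 d = 110,496 Wh = 110.5 kWh
ceiling fan: 41.3 W × 8.3 h × 31 d = 10,626 Wh = 10.63 kWh
Total energy = 14.29 + 110.5 + 10.63 = 135.4 kWh
Cost = 135.4 kWh × €0.374 = €50.64

€50.64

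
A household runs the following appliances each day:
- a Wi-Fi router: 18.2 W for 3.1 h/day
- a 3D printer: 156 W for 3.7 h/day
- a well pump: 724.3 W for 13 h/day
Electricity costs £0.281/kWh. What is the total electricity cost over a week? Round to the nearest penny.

Wi-Fi router: 18.2 W × 3.1 h × 7 d = 395 Wh = 0.3949 kWh
3D printer: 156 W × 3.7 h × 7 d = 4,040 Wh = 4.04 kWh
well pump: 724.3 W × 13 h × 7 d = 65,911 Wh = 65.91 kWh
Total energy = 0.3949 + 4.04 + 65.91 = 70.35 kWh
Cost = 70.35 kWh × £0.281 = £19.77

£19.77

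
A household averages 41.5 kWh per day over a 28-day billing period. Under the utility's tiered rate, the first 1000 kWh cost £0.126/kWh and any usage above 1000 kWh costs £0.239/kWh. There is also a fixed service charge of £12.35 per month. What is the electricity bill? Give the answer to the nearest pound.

£177

Usage = 41.5 kWh/day × 28 days = 1162 kWh
First 1000 kWh × £0.126 = £126.00
Remaining 162 kWh × £0.239 = £38.72
Energy charge = £164.72; + service £12.35 = £177.07 ≈ £177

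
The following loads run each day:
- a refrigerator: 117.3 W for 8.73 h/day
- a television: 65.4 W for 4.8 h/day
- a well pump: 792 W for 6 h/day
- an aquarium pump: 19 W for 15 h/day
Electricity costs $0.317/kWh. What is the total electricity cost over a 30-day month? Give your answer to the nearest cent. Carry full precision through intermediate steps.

$60.63

refrigerator: 117.3 W × 8.73 h × 30 d = 30,721 Wh = 30.72 kWh
television: 65.4 W × 4.8 h × 30 d = 9,418 Wh = 9.418 kWh
well pump: 792 W × 6 h × 30 d = 142,560 Wh = 142.6 kWh
aquarium pump: 19 W × 15 h × 30 d = 8,550 Wh = 8.55 kWh
Total energy = 30.72 + 9.418 + 142.6 + 8.55 = 191.2 kWh
Cost = 191.2 kWh × $0.317 = $60.63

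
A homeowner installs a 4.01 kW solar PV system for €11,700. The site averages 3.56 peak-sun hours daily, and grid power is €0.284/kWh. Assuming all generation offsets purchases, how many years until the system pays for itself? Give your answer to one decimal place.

Daily generation = 4.01 kW × 3.56 h = 14.28 kWh
Annual generation = 14.28 × 365 = 5210.6 kWh
Annual savings = 5210.6 × €0.284 = €1,479.81
Payback = €11,700 / €1,479.81 = 7.91 years

7.9 years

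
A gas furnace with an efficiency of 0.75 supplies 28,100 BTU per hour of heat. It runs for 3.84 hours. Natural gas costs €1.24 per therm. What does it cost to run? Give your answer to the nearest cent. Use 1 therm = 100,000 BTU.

€1.78

Heat delivered = 28,100 BTU/h × 3.84 h = 107,904 BTU
Gas input = 107,904 / 0.75 = 143,872 BTU
= 143,872 / 100,000 = 1.439 therm
Cost = 1.439 × €1.24/therm = €1.78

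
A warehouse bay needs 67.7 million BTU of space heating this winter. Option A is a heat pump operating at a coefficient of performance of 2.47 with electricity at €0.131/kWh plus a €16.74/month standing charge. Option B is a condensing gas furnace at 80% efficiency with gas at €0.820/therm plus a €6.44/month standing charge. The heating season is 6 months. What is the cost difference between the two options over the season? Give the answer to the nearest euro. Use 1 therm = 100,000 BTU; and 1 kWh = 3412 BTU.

Heat load = 67.7 × 10⁶ BTU = 67,700,000 BTU
Gas: input = 67,700,000 / 0.80 = 84,625,000 BTU = 846.2 therm → 846.2 × €0.820 = €693.92; + 6 × €6.44 standing = €732.56
Heat pump: 67,700,000 BTU / 3412 = 19,840 kWh heat; / 2.47 = 8,033 kWh in → × €0.131 = €1,052.33; + 6 × €16.74 standing = €1,152.77
Difference = |€732.56 − €1,152.77| = €420.21 ≈ €420

€420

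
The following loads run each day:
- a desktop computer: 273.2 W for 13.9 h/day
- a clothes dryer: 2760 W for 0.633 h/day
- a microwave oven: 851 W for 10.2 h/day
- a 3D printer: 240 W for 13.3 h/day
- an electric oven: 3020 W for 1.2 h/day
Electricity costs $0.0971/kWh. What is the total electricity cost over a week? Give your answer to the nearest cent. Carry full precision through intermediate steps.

desktop computer: 273.2 W × 13.9 h × 7 d = 26,582 Wh = 26.58 kWh
clothes dryer: 2760 W × 0.633 h × 7 d = 12,230 Wh = 12.23 kWh
microwave oven: 851 W × 10.2 h × 7 d = 60,761 Wh = 60.76 kWh
3D printer: 240 W × 13.3 h × 7 d = 22,344 Wh = 22.34 kWh
electric oven: 3020 W × 1.2 h × 7 d = 25,368 Wh = 25.37 kWh
Total energy = 26.58 + 12.23 + 60.76 + 22.34 + 25.37 = 147.3 kWh
Cost = 147.3 kWh × $0.0971 = $14.30

$14.30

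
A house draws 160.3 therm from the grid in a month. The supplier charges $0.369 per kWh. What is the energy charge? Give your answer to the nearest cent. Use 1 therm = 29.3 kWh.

$1733.12

160.3 therm × (29.3 kWh/therm) = 4,697 kWh
Cost = 4,697 kWh × $0.369/kWh = $1,733.12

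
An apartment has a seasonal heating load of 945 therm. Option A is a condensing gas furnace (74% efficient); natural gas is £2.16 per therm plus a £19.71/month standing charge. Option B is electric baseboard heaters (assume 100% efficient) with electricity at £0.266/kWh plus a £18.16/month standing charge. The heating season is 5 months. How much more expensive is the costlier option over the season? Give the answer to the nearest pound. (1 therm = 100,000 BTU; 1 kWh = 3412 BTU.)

£4601

Heat load = 945 therm × 100,000 = 94,500,000 BTU
Gas: input = 94,500,000 / 0.74 = 127,702,703 BTU = 1,277 therm → 1,277 × £2.16 = £2,758.38; + 5 × £19.71 standing = £2,856.93
Electric: 94,500,000 BTU / 3412 = 27,700 kWh → × £0.266 = £7,367.23; + 5 × £18.16 standing = £7,458.03
Difference = |£2,856.93 − £7,458.03| = £4,601.10 ≈ £4601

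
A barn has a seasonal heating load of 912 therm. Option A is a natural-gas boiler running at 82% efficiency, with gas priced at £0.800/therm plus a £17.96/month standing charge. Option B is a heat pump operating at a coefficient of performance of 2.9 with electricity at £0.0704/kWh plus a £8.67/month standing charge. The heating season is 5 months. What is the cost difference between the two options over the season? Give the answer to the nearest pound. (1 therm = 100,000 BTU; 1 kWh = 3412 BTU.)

Heat load = 912 therm × 100,000 = 91,200,000 BTU
Gas: input = 91,200,000 / 0.82 = 111,219,512 BTU = 1,112 therm → 1,112 × £0.800 = £889.76; + 5 × £17.96 standing = £979.56
Heat pump: 91,200,000 BTU / 3412 = 26,730 kWh heat; / 2.9 = 9,217 kWh in → × £0.0704 = £648.87; + 5 × £8.67 standing = £692.22
Difference = |£979.56 − £692.22| = £287.33 ≈ £287

£287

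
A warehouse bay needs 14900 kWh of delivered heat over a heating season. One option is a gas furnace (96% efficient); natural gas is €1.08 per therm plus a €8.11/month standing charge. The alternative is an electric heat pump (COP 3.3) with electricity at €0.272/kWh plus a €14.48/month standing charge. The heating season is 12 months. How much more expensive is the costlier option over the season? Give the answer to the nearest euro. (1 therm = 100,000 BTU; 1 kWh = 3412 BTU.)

Heat load = 14900 kWh × 3412 = 50,838,800 BTU
Gas: input = 50,838,800 / 0.96 = 52,957,083 BTU = 529.6 therm → 529.6 × €1.08 = €571.94; + 12 × €8.11 standing = €669.26
Heat pump: 50,838,800 BTU / 3412 = 14,900 kWh heat; / 3.3 = 4,515 kWh in → × €0.272 = €1,228.12; + 12 × €14.48 standing = €1,401.88
Difference = |€669.26 − €1,401.88| = €732.62 ≈ €733

€733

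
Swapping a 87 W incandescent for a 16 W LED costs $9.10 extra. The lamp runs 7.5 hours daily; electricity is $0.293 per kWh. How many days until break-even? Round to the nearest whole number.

58 days

Power saved = 87 − 16 = 71 W
Daily energy saved = 71 W × 7.5 h = 532.5 Wh = 0.5325 kWh
Daily savings = 0.5325 × $0.293 = $0.1560
Payback = $9.10 / $0.1560 per day = 58.32 days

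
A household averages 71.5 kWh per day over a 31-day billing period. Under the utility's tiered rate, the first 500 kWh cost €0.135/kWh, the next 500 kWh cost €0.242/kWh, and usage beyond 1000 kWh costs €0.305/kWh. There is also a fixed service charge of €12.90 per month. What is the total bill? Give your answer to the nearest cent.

€572.43

Usage = 71.5 kWh/day × 31 days = 2216.5 kWh
First 500 kWh × €0.135 = €67.50
Next 500 kWh × €0.242 = €121.00
Remaining 1216.5 kWh × €0.305 = €371.03
Energy charge = €559.53; + service €12.90 = €572.43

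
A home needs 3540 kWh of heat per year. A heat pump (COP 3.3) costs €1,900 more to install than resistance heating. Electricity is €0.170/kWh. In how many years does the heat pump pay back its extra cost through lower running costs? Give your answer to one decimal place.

4.5 years

Resistance: 3540 kWh × €0.170 = €601.80/yr
Heat pump: 3540 / 3.3 = 1073 kWh in → × €0.170 = €182.36/yr
Annual savings = €419.44
Payback = €1,900 / €419.44 = 4.53 years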